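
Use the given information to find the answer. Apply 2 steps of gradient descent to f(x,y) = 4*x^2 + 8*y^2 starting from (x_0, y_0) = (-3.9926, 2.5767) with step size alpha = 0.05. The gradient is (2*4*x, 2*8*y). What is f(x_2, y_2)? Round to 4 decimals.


Gradient descent on f(x,y) = 4*x^2 + 8*y^2.
Starting point: (-3.9926, 2.5767), alpha = 0.05
Step 1: grad_x = 2*4*-3.9926 = -31.9408, grad_y = 2*8*2.5767 = 41.2272
  x_1 = -3.9926 - 0.05*-31.9408 = -2.3956
  y_1 = 2.5767 - 0.05*41.2272 = 0.5153
Step 2: grad_x = 2*4*-2.3956 = -19.1645, grad_y = 2*8*0.5153 = 8.2454
  x_2 = -2.3956 - 0.05*-19.1645 = -1.4373
  y_2 = 0.5153 - 0.05*8.2454 = 0.1031
f(-1.4373, 0.1031) = 4*(-1.4373)^2 + 8*0.1031^2 = 8.3487


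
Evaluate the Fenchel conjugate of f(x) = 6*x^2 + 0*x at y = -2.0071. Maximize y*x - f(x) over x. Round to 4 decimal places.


f*(y) = sup_x {y*x - a*x^2 - b*x} = sup_x {(y-b)*x - a*x^2}
FOC: (y - b) - 2a*x = 0 => x* = (y - b)/(2a)
x* = (-2.0071 - 0)/(2*6) = -0.1673
f*(-2.0071) = (y-b)^2/(4a) = (-2.0071 - 0)^2/(4*6)
= 4.0285/24 = 0.1679


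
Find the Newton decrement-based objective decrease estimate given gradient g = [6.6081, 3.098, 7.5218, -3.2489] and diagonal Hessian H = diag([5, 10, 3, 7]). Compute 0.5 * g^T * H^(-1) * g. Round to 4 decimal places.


Step 1: H is diagonal, so H^(-1) * g = [1.3216, 0.3098, 2.5073, -0.4641].
Step 2: g^T H^(-1) g = sum_i g_i^2 / H_ii
  = (6.6081)^2/5 + (3.098)^2/10 + (7.5218)^2/3 + (-3.2489)^2/7
  = 8.7334 + 0.9598 + 18.8592 + 1.5079 = 30.0602
Step 3: Objective decrease = 0.5 * g^T H^(-1) g = 15.0301


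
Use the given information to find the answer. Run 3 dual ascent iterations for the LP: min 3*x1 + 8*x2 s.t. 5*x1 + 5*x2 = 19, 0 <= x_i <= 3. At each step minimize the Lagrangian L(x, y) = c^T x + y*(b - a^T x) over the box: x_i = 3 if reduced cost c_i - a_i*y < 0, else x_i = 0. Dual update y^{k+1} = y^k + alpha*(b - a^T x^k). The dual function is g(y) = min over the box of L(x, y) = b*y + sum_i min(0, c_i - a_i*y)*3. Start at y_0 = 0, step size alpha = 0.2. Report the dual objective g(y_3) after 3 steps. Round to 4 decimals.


Dual ascent for LP: min 3*x1 + 8*x2, 5*x1 + 5*x2 = 19, 0 <= x_i <= 3
Step 1: y^k = 0.0, reduced costs: (3.0, 8.0)
  x^k = (0.0, 0.0), subgradient = b - a^T x = 19.0
  y^{k+1} = 0.0 + 0.2*19.0 = 3.8
Step 2: y^k = 3.8, reduced costs: (-16.0, -11.0)
  x^k = (3.0, 3.0), subgradient = b - a^T x = -11.0
  y^{k+1} = 3.8 + 0.2*-11.0 = 1.6
Step 3: y^k = 1.6, reduced costs: (-5.0, 0.0)
  x^k = (3.0, 0.0), subgradient = b - a^T x = 4.0
  y^{k+1} = 1.6 + 0.2*4.0 = 2.4
Dual objective at y_3 = 2.4: reduced costs (-9.0, -4.0), box minimizer x = (3.0, 3.0)
g(y_3) = b*y + (c1 - a1*y)*x1 + (c2 - a2*y)*x2 = 19*2.4 + (-9.0)*3.0 + (-4.0)*3.0 = 45.6 - 27.0 - 12.0 = 6.6


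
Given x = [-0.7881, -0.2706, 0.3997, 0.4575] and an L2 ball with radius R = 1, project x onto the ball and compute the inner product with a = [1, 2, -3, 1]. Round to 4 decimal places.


Step 1: Compute ||x|| (intermediates to 6 decimals).
||x|| = sqrt((-0.7881)^2 + (-0.2706)^2 + 0.3997^2 + 0.4575^2) = 1.031209
Step 2: Project.
Since ||x|| > R, scale = R/||x|| = 1/1.031209 = 0.969736, proj(x) = scale * x
proj(x) = [-0.764249, -0.262411, 0.387603, 0.443654]
Step 3: Dot product.
a^T * proj(x) = 1*(-0.764249) + 2*(-0.262411) - 3*0.387603 + 1*0.443654 = -2.0082


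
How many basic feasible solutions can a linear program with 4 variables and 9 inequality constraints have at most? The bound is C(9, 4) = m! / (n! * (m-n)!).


Each vertex corresponds to some choice of n active constraints out of m, so the number of vertices is at most C(m, n) = m! / (n!(m-n)!).
m = 9, n = 4
Numerator: 9 * 8 * 7 * 6
Denominator: 4! = 24
C(9, 4) = 126


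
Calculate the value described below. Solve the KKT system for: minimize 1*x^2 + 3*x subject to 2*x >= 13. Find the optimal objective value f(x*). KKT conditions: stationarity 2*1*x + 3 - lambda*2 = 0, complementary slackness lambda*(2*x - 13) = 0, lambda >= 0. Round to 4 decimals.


Step 1: Try lambda = 0 (constraint inactive).
x_unc = -3/(2*1) = -1.5
Check: 2*-1.5 = -3.0 < 13 -- violated!
Step 2: Constraint must be active: 2*x = 13
x* = 13/2 = 6.5
lambda = (2*1*6.5 + 3)/2 = 8.0
Step 3: Compute optimal value.
f(x*) = 1*6.5^2 + 3*6.5 = 61.75


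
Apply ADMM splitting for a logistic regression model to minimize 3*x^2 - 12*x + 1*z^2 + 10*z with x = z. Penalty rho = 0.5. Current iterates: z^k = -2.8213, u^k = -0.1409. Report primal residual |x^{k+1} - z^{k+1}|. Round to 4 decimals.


ADMM iteration with rho = 0.5, z^k = -2.8213, u^k = -0.1409
Step 1: x-update.
Minimize 3*x^2 - 12*x + (0.5/2)*(x + 2.8213 - 0.1409)^2
FOC: (2*3 + 0.5)*x = 12 + 0.5*(-2.8213 + 0.1409)
x^{k+1} = 1.64
Step 2: z-update.
Minimize 1*z^2 + 10*z + (0.5/2)*(1.64 - z - 0.1409)^2
FOC: (2*1 + 0.5)*z = -10 + 0.5*(1.64 - 0.1409)
z^{k+1} = -3.7002
Step 3: u-update.
u^{k+1} = -0.1409 + 1.64 + 3.7002 = 5.1993
Step 4: Primal residual = |1.64 + 3.7002| = 5.3402


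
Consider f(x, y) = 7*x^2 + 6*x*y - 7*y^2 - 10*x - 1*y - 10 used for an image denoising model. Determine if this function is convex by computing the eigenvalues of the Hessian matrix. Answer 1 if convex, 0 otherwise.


The Hessian of f(x,y) = 7*x^2 + 6*x*y - 7*y^2 - 10*x - 1*y - 10 is:
H = [[14, 6], [6, -14]]
Trace = 14 - 14 = 0
Determinant = 14*-14 - (6)^2 = -232
Discriminant = (0)^2 - 4*-232 = 928.0
Eigenvalues: lambda_1 = -15.2315, lambda_2 = 15.2315
The function is not convex.

0


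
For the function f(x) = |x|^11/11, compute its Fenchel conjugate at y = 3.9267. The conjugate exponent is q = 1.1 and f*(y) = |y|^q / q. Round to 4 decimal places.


The conjugate exponent q satisfies 1/p + 1/q = 1.
p = 11, so q = 11/(11 - 1) = 1.1
|y|^q = 3.9267^1.1 = 4.5023
f*(3.9267) = 4.5023 / 1.1 = 4.093


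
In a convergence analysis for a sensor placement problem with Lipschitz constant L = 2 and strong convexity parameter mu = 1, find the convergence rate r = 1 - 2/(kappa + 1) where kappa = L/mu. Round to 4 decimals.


Step 1: Compute the condition number.
kappa = L/mu = 2/1 = 2.0
Step 2: Compute the convergence rate.
r = 1 - 2/(kappa + 1) = 1 - 2*mu/(L + mu) = (L - mu)/(L + mu) = 1/3 = 0.3333


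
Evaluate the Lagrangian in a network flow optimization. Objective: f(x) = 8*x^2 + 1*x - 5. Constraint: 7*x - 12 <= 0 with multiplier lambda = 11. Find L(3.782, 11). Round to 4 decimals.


Step 1: Evaluate f(x).
f(3.782) = 8*3.782^2 + 1*3.782 - 5 = 113.2102
Step 2: Evaluate g(x).
g(3.782) = 7*3.782 - 12 = 14.474
Step 3: Compute Lagrangian.
L = 113.2102 + 11*14.474 = 272.4242


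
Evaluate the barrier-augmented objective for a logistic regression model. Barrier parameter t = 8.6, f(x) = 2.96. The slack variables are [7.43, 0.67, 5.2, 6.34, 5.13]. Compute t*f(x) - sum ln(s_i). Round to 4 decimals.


Step 1: Compute log-barrier.
ln values: [2.0055, -0.4005, 1.6487, 1.8469, 1.6351]
phi = -(2.0055 - 0.4005 + 1.6487 + 1.8469 + 1.6351) = -6.7357
Step 2: Compute augmented objective.
t*f(x) = 8.6*2.96 = 25.456
Total = 25.456 - 6.7357 = 18.7203


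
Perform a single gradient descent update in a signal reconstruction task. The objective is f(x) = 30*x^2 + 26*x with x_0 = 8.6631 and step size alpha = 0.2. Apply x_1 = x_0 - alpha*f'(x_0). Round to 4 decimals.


We compute the gradient at x_0 and apply the update.
f'(x) = 60*x + 26
f'(8.6631) = 60*8.6631 + 26 = 545.786
x_1 = 8.6631 - 0.2*545.786 = -100.4941


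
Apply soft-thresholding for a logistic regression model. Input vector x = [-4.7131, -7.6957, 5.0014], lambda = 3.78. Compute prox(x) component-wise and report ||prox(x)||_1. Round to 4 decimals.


Soft-thresholding with lambda = 3.78:
prox(-4.7131) = sign(-4.7131)*max(|-4.7131| - 3.78, 0) = -0.9331
prox(-7.6957) = sign(-7.6957)*max(|-7.6957| - 3.78, 0) = -3.9157
prox(5.0014) = sign(5.0014)*max(|5.0014| - 3.78, 0) = 1.2214
prox(x) = [-0.9331, -3.9157, 1.2214]
||prox(x)||_1 = 0.9331 + 3.9157 + 1.2214 = 6.0702


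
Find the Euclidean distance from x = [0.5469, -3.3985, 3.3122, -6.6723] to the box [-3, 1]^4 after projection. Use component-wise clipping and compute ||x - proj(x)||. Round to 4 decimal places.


Project each component onto [-3, 1].
clip(0.5469) = 0.5469, clip(-3.3985) = -3.0, clip(3.3122) = 1.0, clip(-6.6723) = -3.0
Projection = [0.5469, -3.0, 1.0, -3.0]
Squared diffs: [0.0, 0.1588, 5.3463, 13.4858]
Distance = sqrt(18.9909) = 4.3579


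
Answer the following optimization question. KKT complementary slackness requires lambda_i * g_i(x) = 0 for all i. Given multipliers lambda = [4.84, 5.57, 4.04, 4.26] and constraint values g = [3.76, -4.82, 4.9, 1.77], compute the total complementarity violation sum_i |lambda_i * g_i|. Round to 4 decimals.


KKT complementary slackness check:
lambda_1 * g_1 = 4.84 * 3.76 = 18.1984
lambda_2 * g_2 = 5.57 * -4.82 = -26.8474
lambda_3 * g_3 = 4.04 * 4.9 = 19.796
lambda_4 * g_4 = 4.26 * 1.77 = 7.5402
Total violation = 18.1984 + 26.8474 + 19.796 + 7.5402 = 72.382


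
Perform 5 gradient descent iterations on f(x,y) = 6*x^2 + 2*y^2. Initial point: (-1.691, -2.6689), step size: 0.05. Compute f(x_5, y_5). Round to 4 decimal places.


Gradient descent on f(x,y) = 6*x^2 + 2*y^2.
Starting point: (-1.691, -2.6689), alpha = 0.05
Step 1: grad_x = 2*6*-1.691 = -20.292, grad_y = 2*2*-2.6689 = -10.6756
  x_1 = -1.691 - 0.05*-20.292 = -0.6764
  y_1 = -2.6689 - 0.05*-10.6756 = -2.1351
Step 2: grad_x = 2*6*-0.6764 = -8.1168, grad_y = 2*2*-2.1351 = -8.5405
  x_2 = -0.6764 - 0.05*-8.1168 = -0.2706
  y_2 = -2.1351 - 0.05*-8.5405 = -1.7081
Step 3: grad_x = 2*6*-0.2706 = -3.2467, grad_y = 2*2*-1.7081 = -6.8324
  x_3 = -0.2706 - 0.05*-3.2467 = -0.1082
  y_3 = -1.7081 - 0.05*-6.8324 = -1.3665
Step 4: grad_x = 2*6*-0.1082 = -1.2987, grad_y = 2*2*-1.3665 = -5.4659
  x_4 = -0.1082 - 0.05*-1.2987 = -0.0433
  y_4 = -1.3665 - 0.05*-5.4659 = -1.0932
Step 5: grad_x = 2*6*-0.0433 = -0.5195, grad_y = 2*2*-1.0932 = -4.3727
  x_5 = -0.0433 - 0.05*-0.5195 = -0.0173
  y_5 = -1.0932 - 0.05*-4.3727 = -0.8745
f(-0.0173, -0.8745) = 6*(-0.0173)^2 + 2*(-0.8745)^2 = 1.5315


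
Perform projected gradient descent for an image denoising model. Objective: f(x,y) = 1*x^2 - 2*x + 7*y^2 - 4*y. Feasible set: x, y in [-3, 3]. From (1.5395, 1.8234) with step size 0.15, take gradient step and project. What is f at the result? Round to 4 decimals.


Step 1: Compute gradient at (1.5395, 1.8234).
grad_x = 2*1*1.5395 - 2 = 1.079
grad_y = 2*7*1.8234 - 4 = 21.5276
Step 2: Gradient step.
x_raw = 1.5395 - 0.15*1.079 = 1.3777
y_raw = 1.8234 - 0.15*21.5276 = -1.4057
Step 3: Project onto [-3, 3].
x_proj = clip(1.3777) = 1.3777
y_proj = clip(-1.4057) = -1.4057
Step 4: Evaluate f.
f(1.3777, -1.4057) = 18.5983


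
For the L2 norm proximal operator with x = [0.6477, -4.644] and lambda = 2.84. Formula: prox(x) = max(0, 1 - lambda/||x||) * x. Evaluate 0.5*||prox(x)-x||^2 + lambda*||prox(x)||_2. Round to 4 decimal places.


Step 1: Compute ||x||.
||x|| = 4.6889
Step 2: Compute scaling factor.
scale = max(0, 1 - 2.84/4.6889) = 0.3943
Step 3: prox(x) = [0.2554, -1.8312]
||prox(x)|| = 1.8489
Step 4: Proximal objective.
0.5*||prox-x||^2 = 4.0328
lambda*||prox|| = 5.2509
Total = 9.2838


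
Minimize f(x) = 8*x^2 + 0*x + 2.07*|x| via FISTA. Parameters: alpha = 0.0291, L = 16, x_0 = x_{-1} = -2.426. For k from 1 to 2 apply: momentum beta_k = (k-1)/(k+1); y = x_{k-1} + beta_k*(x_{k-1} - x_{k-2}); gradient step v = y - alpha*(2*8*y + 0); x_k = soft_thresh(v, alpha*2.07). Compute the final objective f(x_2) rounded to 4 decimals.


FISTA on f(x) = 8*x^2 + 0*x + 2.07*|x|
L = 16, alpha = 0.0291
Iteration 1: beta = 0.0, y = -2.426 + 0.0*(-2.426 + 2.426) = -2.426
  grad(y) = -38.816, v = y - alpha*grad = -1.2965
  prox(v) = soft_thresh(-1.2965, 0.0602) = -1.2362
Iteration 2: beta = 0.3333, y = -1.2362 + 0.3333*(-1.2362 + 2.426) = -0.8396
  grad(y) = -13.434, v = y - alpha*grad = -0.4487
  prox(v) = soft_thresh(-0.4487, 0.0602) = -0.3885
f(x_2) = 8*(-0.3885)^2 + 0*(-0.3885) + 2.07*|-0.3885| = 2.0113


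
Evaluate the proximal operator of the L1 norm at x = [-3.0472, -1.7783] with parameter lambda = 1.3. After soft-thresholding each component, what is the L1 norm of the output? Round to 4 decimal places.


Soft-thresholding with lambda = 1.3:
prox(-3.0472) = sign(-3.0472)*max(|-3.0472| - 1.3, 0) = -1.7472
prox(-1.7783) = sign(-1.7783)*max(|-1.7783| - 1.3, 0) = -0.4783
prox(x) = [-1.7472, -0.4783]
||prox(x)||_1 = 1.7472 + 0.4783 = 2.2255


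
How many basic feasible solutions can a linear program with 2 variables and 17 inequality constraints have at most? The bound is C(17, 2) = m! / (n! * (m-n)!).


Each vertex corresponds to some choice of n active constraints out of m, so the number of vertices is at most C(m, n) = m! / (n!(m-n)!).
m = 17, n = 2
Numerator: 17 * 16
Denominator: 2! = 2
C(17, 2) = 136


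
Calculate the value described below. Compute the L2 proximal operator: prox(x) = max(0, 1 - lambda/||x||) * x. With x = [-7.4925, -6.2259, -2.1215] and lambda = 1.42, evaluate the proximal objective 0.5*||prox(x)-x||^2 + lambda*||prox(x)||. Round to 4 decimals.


Step 1: Compute ||x||.
||x|| = 9.97
Step 2: Compute scaling factor.
scale = max(0, 1 - 1.42/9.97) = 0.8576
Step 3: prox(x) = [-6.4254, -5.3392, -1.8193]
||prox(x)|| = 8.55
Step 4: Proximal objective.
0.5*||prox-x||^2 = 1.0082
lambda*||prox|| = 12.141
Total = 13.1491


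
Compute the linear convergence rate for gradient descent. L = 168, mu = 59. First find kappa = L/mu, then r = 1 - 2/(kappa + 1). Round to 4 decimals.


Step 1: Compute the condition number.
kappa = L/mu = 168/59 = 2.8475
Step 2: Compute the convergence rate.
r = 1 - 2/(kappa + 1) = 1 - 2*mu/(L + mu) = (L - mu)/(L + mu) = 109/227 = 0.4802


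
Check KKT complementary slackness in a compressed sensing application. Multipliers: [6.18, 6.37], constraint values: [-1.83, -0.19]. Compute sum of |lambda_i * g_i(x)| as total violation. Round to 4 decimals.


KKT complementary slackness check:
lambda_1 * g_1 = 6.18 * -1.83 = -11.3094
lambda_2 * g_2 = 6.37 * -0.19 = -1.2103
Total violation = 11.3094 + 1.2103 = 12.5197


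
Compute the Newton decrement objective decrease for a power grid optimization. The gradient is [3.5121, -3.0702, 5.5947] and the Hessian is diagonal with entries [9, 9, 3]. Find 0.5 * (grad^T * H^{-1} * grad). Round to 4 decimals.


Step 1: H is diagonal, so H^(-1) * g = [0.3902, -0.3411, 1.8649].
Step 2: g^T H^(-1) g = sum_i g_i^2 / H_ii
  = (3.5121)^2/9 + (-3.0702)^2/9 + (5.5947)^2/3
  = 1.3705 + 1.0473 + 10.4336 = 12.8514
Step 3: Objective decrease = 0.5 * g^T H^(-1) g = 6.4257


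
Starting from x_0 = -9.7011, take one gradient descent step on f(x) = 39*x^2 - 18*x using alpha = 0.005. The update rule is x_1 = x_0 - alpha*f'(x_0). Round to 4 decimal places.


We compute the gradient at x_0 and apply the update.
f'(x) = 78*x - 18
f'(-9.7011) = 78*-9.7011 - 18 = -774.6858
x_1 = -9.7011 - 0.005*-774.6858 = -5.8277


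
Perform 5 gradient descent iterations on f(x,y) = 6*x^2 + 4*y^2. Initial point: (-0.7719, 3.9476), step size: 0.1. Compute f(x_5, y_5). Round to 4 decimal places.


Gradient descent on f(x,y) = 6*x^2 + 4*y^2.
Starting point: (-0.7719, 3.9476), alpha = 0.1
Step 1: grad_x = 2*6*-0.7719 = -9.2628, grad_y = 2*4*3.9476 = 31.5808
  x_1 = -0.7719 - 0.1*-9.2628 = 0.1544
  y_1 = 3.9476 - 0.1*31.5808 = 0.7895
Step 2: grad_x = 2*6*0.1544 = 1.8526, grad_y = 2*4*0.7895 = 6.3162
  x_2 = 0.1544 - 0.1*1.8526 = -0.0309
  y_2 = 0.7895 - 0.1*6.3162 = 0.1579
Step 3: grad_x = 2*6*-0.0309 = -0.3705, grad_y = 2*4*0.1579 = 1.2632
  x_3 = -0.0309 - 0.1*-0.3705 = 0.0062
  y_3 = 0.1579 - 0.1*1.2632 = 0.0316
Step 4: grad_x = 2*6*0.0062 = 0.0741, grad_y = 2*4*0.0316 = 0.2526
  x_4 = 0.0062 - 0.1*0.0741 = -0.0012
  y_4 = 0.0316 - 0.1*0.2526 = 0.0063
Step 5: grad_x = 2*6*-0.0012 = -0.0148, grad_y = 2*4*0.0063 = 0.0505
  x_5 = -0.0012 - 0.1*-0.0148 = 0.0002
  y_5 = 0.0063 - 0.1*0.0505 = 0.0013
f(0.0002, 0.0013) = 6*0.0002^2 + 4*0.0013^2 = 0.0


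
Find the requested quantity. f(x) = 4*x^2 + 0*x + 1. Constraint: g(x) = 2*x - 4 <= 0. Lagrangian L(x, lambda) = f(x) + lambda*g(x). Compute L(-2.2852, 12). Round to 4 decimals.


Step 1: Evaluate f(x).
f(-2.2852) = 4*(-2.2852)^2 + 0*(-2.2852) + 1 = 21.8886
Step 2: Evaluate g(x).
g(-2.2852) = 2*-2.2852 - 4 = -8.5704
Step 3: Compute Lagrangian.
L = 21.8886 + 12*-8.5704 = -80.9562


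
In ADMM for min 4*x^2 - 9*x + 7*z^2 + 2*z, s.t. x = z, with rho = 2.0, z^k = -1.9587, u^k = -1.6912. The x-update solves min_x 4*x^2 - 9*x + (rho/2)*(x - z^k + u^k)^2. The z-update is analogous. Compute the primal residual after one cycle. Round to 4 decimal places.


ADMM iteration with rho = 2.0, z^k = -1.9587, u^k = -1.6912
Step 1: x-update.
Minimize 4*x^2 - 9*x + (2.0/2)*(x + 1.9587 - 1.6912)^2
FOC: (2*4 + 2.0)*x = 9 + 2.0*(-1.9587 + 1.6912)
x^{k+1} = 0.8465
Step 2: z-update.
Minimize 7*z^2 + 2*z + (2.0/2)*(0.8465 - z - 1.6912)^2
FOC: (2*7 + 2.0)*z = -2 + 2.0*(0.8465 - 1.6912)
z^{k+1} = -0.2306
Step 3: u-update.
u^{k+1} = -1.6912 + 0.8465 + 0.2306 = -0.6141
Step 4: Primal residual = |0.8465 + 0.2306| = 1.0771


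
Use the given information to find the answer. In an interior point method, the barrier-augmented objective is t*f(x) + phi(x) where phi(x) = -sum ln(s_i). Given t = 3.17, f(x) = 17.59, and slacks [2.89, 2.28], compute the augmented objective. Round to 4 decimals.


Step 1: Compute log-barrier.
ln values: [1.0613, 0.8242]
phi = -(1.0613 + 0.8242) = -1.8854
Step 2: Compute augmented objective.
t*f(x) = 3.17*17.59 = 55.7603
Total = 55.7603 - 1.8854 = 53.8749


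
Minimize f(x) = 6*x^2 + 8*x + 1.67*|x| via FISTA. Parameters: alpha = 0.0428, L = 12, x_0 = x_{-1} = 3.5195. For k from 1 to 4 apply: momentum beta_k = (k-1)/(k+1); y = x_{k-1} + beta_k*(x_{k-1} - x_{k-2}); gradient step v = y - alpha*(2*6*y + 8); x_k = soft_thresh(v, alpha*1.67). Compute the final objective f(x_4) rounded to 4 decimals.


FISTA on f(x) = 6*x^2 + 8*x + 1.67*|x|
L = 12, alpha = 0.0428
Iteration 1: beta = 0.0, y = 3.5195 + 0.0*(3.5195 - 3.5195) = 3.5195
  grad(y) = 50.234, v = y - alpha*grad = 1.3695
  prox(v) = soft_thresh(1.3695, 0.0715) = 1.298
Iteration 2: beta = 0.3333, y = 1.298 + 0.3333*(1.298 - 3.5195) = 0.5575
  grad(y) = 14.6901, v = y - alpha*grad = -0.0712
  prox(v) = soft_thresh(-0.0712, 0.0715) = 0.0
Iteration 3: beta = 0.5, y = 0.0 + 0.5*(0.0 - 1.298) = -0.649
  grad(y) = 0.2119, v = y - alpha*grad = -0.6581
  prox(v) = soft_thresh(-0.6581, 0.0715) = -0.5866
Iteration 4: beta = 0.6, y = -0.5866 + 0.6*(-0.5866 - 0.0) = -0.9386
  grad(y) = -3.2627, v = y - alpha*grad = -0.7989
  prox(v) = soft_thresh(-0.7989, 0.0715) = -0.7274
f(x_4) = 6*(-0.7274)^2 + 8*(-0.7274) + 1.67*|-0.7274| = -1.4297


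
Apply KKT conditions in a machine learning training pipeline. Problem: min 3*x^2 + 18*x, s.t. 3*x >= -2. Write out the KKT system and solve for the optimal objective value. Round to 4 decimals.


Step 1: Try lambda = 0 (constraint inactive).
x_unc = -18/(2*3) = -3.0
Check: 3*-3.0 = -9.0 < -2 -- violated!
Step 2: Constraint must be active: 3*x = -2
x* = -2/3 = -0.6667 (rounded; the exact value -2/3 is used below)
lambda = (2*3*(-2/3) + 18)/3 = 4.6667
Step 3: Compute optimal value.
f(x*) = 3*(-2/3)^2 + 18*(-2/3) = -10.6667


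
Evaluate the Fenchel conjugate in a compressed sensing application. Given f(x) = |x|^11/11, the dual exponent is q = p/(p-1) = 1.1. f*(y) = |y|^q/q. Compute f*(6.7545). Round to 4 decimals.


The conjugate exponent q satisfies 1/p + 1/q = 1.
p = 11, so q = 11/(11 - 1) = 1.1
|y|^q = 6.7545^1.1 = 8.1762
f*(6.7545) = 8.1762 / 1.1 = 7.4329


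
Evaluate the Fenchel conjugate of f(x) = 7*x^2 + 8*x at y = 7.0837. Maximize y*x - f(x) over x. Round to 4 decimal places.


f*(y) = sup_x {y*x - a*x^2 - b*x} = sup_x {(y-b)*x - a*x^2}
FOC: (y - b) - 2a*x = 0 => x* = (y - b)/(2a)
x* = (7.0837 - 8)/(2*7) = -0.0655
f*(7.0837) = (y-b)^2/(4a) = (7.0837 - 8)^2/(4*7)
= 0.8396/28 = 0.03


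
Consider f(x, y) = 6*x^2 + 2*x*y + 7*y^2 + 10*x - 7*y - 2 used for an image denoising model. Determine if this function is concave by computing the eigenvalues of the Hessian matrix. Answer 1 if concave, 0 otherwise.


The Hessian of f(x,y) = 6*x^2 + 2*x*y + 7*y^2 + 10*x - 7*y - 2 is:
H = [[12, 2], [2, 14]]
Trace = 12 + 14 = 26
Determinant = 12*14 - (2)^2 = 164
Discriminant = (26)^2 - 4*164 = 20.0
Eigenvalues: lambda_1 = 10.7639, lambda_2 = 15.2361
The function is not concave.

0


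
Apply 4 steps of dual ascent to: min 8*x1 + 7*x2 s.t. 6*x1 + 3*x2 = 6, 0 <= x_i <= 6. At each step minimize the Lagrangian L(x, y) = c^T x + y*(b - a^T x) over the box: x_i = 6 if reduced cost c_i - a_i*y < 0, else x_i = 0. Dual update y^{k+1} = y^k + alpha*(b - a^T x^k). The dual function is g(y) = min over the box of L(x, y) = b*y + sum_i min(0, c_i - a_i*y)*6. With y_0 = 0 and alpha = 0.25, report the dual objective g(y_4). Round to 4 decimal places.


Dual ascent for LP: min 8*x1 + 7*x2, 6*x1 + 3*x2 = 6, 0 <= x_i <= 6
Step 1: y^k = 0.0, reduced costs: (8.0, 7.0)
  x^k = (0.0, 0.0), subgradient = b - a^T x = 6.0
  y^{k+1} = 0.0 + 0.25*6.0 = 1.5
Step 2: y^k = 1.5, reduced costs: (-1.0, 2.5)
  x^k = (6.0, 0.0), subgradient = b - a^T x = -30.0
  y^{k+1} = 1.5 + 0.25*-30.0 = -6.0
Step 3: y^k = -6.0, reduced costs: (44.0, 25.0)
  x^k = (0.0, 0.0), subgradient = b - a^T x = 6.0
  y^{k+1} = -6.0 + 0.25*6.0 = -4.5
Step 4: y^k = -4.5, reduced costs: (35.0, 20.5)
  x^k = (0.0, 0.0), subgradient = b - a^T x = 6.0
  y^{k+1} = -4.5 + 0.25*6.0 = -3.0
Dual objective at y_4 = -3.0: reduced costs (26.0, 16.0), box minimizer x = (0.0, 0.0)
g(y_4) = b*y + (c1 - a1*y)*x1 + (c2 - a2*y)*x2 = 6*(-3.0) + 26.0*0.0 + 16.0*0.0 = -18.0 + 0.0 + 0.0 = -18.0


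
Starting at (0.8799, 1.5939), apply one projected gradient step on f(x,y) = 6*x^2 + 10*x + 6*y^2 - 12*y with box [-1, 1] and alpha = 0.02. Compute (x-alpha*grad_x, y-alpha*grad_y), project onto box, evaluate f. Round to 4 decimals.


Step 1: Compute gradient at (0.8799, 1.5939).
grad_x = 2*6*0.8799 + 10 = 20.5588
grad_y = 2*6*1.5939 - 12 = 7.1268
Step 2: Gradient step.
x_raw = 0.8799 - 0.02*20.5588 = 0.4687
y_raw = 1.5939 - 0.02*7.1268 = 1.4514
Step 3: Project onto [-1, 1].
x_proj = clip(0.4687) = 0.4687
y_proj = clip(1.4514) = 1.0
Step 4: Evaluate f.
f(0.4687, 1.0) = 0.0055


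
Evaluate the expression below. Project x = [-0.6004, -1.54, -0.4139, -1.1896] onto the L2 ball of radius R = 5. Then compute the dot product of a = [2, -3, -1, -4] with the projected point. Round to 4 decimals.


Step 1: Compute ||x|| (intermediates to 6 decimals).
||x|| = sqrt((-0.6004)^2 + (-1.54)^2 + (-0.4139)^2 + (-1.1896)^2) = 2.07811
Step 2: Project.
Since ||x|| <= R, proj = x (no scaling needed).
proj(x) = [-0.6004, -1.54, -0.4139, -1.1896]
Step 3: Dot product.
a^T * proj(x) = 2*(-0.6004) - 3*(-1.54) - 1*(-0.4139) - 4*(-1.1896) = 8.5915


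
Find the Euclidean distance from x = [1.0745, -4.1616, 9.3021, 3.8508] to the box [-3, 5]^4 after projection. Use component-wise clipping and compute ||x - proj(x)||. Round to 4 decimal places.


Project each component onto [-3, 5].
clip(1.0745) = 1.0745, clip(-4.1616) = -3.0, clip(9.3021) = 5.0, clip(3.8508) = 3.8508
Projection = [1.0745, -3.0, 5.0, 3.8508]
Squared diffs: [0.0, 1.3493, 18.5081, 0.0]
Distance = sqrt(19.8574) = 4.4562


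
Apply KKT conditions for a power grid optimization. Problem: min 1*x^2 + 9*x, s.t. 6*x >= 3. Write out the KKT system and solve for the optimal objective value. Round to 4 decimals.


Step 1: Try lambda = 0 (constraint inactive).
x_unc = -9/(2*1) = -4.5
Check: 6*-4.5 = -27.0 < 3 -- violated!
Step 2: Constraint must be active: 6*x = 3
x* = 3/6 = 0.5
lambda = (2*1*0.5 + 9)/6 = 1.6667
Step 3: Compute optimal value.
f(x*) = 1*0.5^2 + 9*0.5 = 4.75


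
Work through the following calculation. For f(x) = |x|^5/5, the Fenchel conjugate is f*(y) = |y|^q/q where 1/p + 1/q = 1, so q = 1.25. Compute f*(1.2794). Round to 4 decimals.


The conjugate exponent q satisfies 1/p + 1/q = 1.
p = 5, so q = 5/(5 - 1) = 1.25
|y|^q = 1.2794^1.25 = 1.3607
f*(1.2794) = 1.3607 / 1.25 = 1.0885


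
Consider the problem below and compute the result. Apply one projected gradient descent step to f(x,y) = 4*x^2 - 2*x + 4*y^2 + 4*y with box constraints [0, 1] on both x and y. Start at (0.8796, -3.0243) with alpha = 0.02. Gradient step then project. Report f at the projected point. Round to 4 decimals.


Step 1: Compute gradient at (0.8796, -3.0243).
grad_x = 2*4*0.8796 - 2 = 5.0368
grad_y = 2*4*-3.0243 + 4 = -20.1944
Step 2: Gradient step.
x_raw = 0.8796 - 0.02*5.0368 = 0.7789
y_raw = -3.0243 - 0.02*-20.1944 = -2.6204
Step 3: Project onto [0, 1].
x_proj = clip(0.7789) = 0.7789
y_proj = clip(-2.6204) = 0.0
Step 4: Evaluate f.
f(0.7789, 0.0) = 0.8688


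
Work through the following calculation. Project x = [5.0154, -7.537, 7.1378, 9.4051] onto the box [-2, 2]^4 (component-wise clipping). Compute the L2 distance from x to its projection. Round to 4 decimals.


Project each component onto [-2, 2].
clip(5.0154) = 2.0, clip(-7.537) = -2.0, clip(7.1378) = 2.0, clip(9.4051) = 2.0
Projection = [2.0, -2.0, 2.0, 2.0]
Squared diffs: [9.0926, 30.6584, 26.397, 54.8355]
Distance = sqrt(120.9835) = 10.9993


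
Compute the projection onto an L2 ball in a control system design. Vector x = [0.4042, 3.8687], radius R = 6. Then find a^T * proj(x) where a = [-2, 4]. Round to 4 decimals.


Step 1: Compute ||x|| (intermediates to 6 decimals).
||x|| = sqrt(0.4042^2 + 3.8687^2) = 3.889758
Step 2: Project.
Since ||x|| <= R, proj = x (no scaling needed).
proj(x) = [0.4042, 3.8687]
Step 3: Dot product.
a^T * proj(x) = -2*0.4042 + 4*3.8687 = 14.6664


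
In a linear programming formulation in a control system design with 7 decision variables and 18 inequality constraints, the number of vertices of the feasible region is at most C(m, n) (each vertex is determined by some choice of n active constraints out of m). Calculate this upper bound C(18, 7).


Each vertex corresponds to some choice of n active constraints out of m, so the number of vertices is at most C(m, n) = m! / (n!(m-n)!).
m = 18, n = 7
Numerator: 18 * 17 * 16 * 15 * 14 * 13 * 12
Denominator: 7! = 5040
C(18, 7) = 31824


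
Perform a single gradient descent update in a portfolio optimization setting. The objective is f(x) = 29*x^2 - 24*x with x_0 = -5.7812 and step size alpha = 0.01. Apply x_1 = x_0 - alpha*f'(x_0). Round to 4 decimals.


We compute the gradient at x_0 and apply the update.
f'(x) = 58*x - 24
f'(-5.7812) = 58*-5.7812 - 24 = -359.3096
x_1 = -5.7812 - 0.01*-359.3096 = -2.1881


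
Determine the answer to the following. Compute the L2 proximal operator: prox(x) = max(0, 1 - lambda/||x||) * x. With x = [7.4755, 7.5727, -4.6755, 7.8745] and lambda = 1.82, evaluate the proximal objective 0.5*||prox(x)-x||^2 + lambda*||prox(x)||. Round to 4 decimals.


Step 1: Compute ||x||.
||x|| = 14.0391
Step 2: Compute scaling factor.
scale = max(0, 1 - 1.82/14.0391) = 0.8704
Step 3: prox(x) = [6.5064, 6.591, -4.0694, 6.8537]
||prox(x)|| = 12.2191
Step 4: Proximal objective.
0.5*||prox-x||^2 = 1.6562
lambda*||prox|| = 22.2388
Total = 23.895


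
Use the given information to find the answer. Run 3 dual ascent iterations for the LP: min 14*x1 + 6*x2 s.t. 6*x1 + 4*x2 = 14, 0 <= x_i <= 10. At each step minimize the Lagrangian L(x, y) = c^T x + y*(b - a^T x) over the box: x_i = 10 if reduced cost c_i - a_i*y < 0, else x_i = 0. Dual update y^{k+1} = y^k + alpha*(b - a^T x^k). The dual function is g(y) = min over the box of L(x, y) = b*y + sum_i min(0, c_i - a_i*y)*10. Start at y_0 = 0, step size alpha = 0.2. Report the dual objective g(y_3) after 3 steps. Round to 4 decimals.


Dual ascent for LP: min 14*x1 + 6*x2, 6*x1 + 4*x2 = 14, 0 <= x_i <= 10
Step 1: y^k = 0.0, reduced costs: (14.0, 6.0)
  x^k = (0.0, 0.0), subgradient = b - a^T x = 14.0
  y^{k+1} = 0.0 + 0.2*14.0 = 2.8
Step 2: y^k = 2.8, reduced costs: (-2.8, -5.2)
  x^k = (10.0, 10.0), subgradient = b - a^T x = -86.0
  y^{k+1} = 2.8 + 0.2*-86.0 = -14.4
Step 3: y^k = -14.4, reduced costs: (100.4, 63.6)
  x^k = (0.0, 0.0), subgradient = b - a^T x = 14.0
  y^{k+1} = -14.4 + 0.2*14.0 = -11.6
Dual objective at y_3 = -11.6: reduced costs (83.6, 52.4), box minimizer x = (0.0, 0.0)
g(y_3) = b*y + (c1 - a1*y)*x1 + (c2 - a2*y)*x2 = 14*(-11.6) + 83.6*0.0 + 52.4*0.0 = -162.4 + 0.0 + 0.0 = -162.4


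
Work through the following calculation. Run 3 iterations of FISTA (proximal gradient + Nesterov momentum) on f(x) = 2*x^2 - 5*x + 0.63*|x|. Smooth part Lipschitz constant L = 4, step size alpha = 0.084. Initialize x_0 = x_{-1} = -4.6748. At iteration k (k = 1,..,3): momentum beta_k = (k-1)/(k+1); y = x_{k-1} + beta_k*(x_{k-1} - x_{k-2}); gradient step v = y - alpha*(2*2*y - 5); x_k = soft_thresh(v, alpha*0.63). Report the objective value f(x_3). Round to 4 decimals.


FISTA on f(x) = 2*x^2 - 5*x + 0.63*|x|
L = 4, alpha = 0.084
Iteration 1: beta = 0.0, y = -4.6748 + 0.0*(-4.6748 + 4.6748) = -4.6748
  grad(y) = -23.6992, v = y - alpha*grad = -2.6841
  prox(v) = soft_thresh(-2.6841, 0.0529) = -2.6311
Iteration 2: beta = 0.3333, y = -2.6311 + 0.3333*(-2.6311 + 4.6748) = -1.9499
  grad(y) = -12.7997, v = y - alpha*grad = -0.8748
  prox(v) = soft_thresh(-0.8748, 0.0529) = -0.8218
Iteration 3: beta = 0.5, y = -0.8218 + 0.5*(-0.8218 + 2.6311) = 0.0828
  grad(y) = -4.6687, v = y - alpha*grad = 0.475
  prox(v) = soft_thresh(0.475, 0.0529) = 0.4221
f(x_3) = 2*0.4221^2 - 5*0.4221 + 0.63*|0.4221| = -1.4882


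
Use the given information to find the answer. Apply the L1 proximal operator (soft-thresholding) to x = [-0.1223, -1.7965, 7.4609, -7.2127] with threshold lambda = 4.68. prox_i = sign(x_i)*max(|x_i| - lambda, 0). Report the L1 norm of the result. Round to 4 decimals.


Soft-thresholding with lambda = 4.68:
prox(-0.1223) = sign(-0.1223)*max(|-0.1223| - 4.68, 0) = 0.0
prox(-1.7965) = sign(-1.7965)*max(|-1.7965| - 4.68, 0) = 0.0
prox(7.4609) = sign(7.4609)*max(|7.4609| - 4.68, 0) = 2.7809
prox(-7.2127) = sign(-7.2127)*max(|-7.2127| - 4.68, 0) = -2.5327
prox(x) = [0.0, 0.0, 2.7809, -2.5327]
||prox(x)||_1 = 0.0 + 0.0 + 2.7809 + 2.5327 = 5.3136


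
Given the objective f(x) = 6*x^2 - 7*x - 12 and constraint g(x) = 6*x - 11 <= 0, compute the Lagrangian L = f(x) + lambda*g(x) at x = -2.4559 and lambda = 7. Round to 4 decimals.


Step 1: Evaluate f(x).
f(-2.4559) = 6*(-2.4559)^2 - 7*(-2.4559) - 12 = 41.38
Step 2: Evaluate g(x).
g(-2.4559) = 6*-2.4559 - 11 = -25.7354
Step 3: Compute Lagrangian.
L = 41.38 + 7*-25.7354 = -138.7678


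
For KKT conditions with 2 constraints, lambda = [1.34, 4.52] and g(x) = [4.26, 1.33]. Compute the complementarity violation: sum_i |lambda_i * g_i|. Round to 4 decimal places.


KKT complementary slackness check:
lambda_1 * g_1 = 1.34 * 4.26 = 5.7084
lambda_2 * g_2 = 4.52 * 1.33 = 6.0116
Total violation = 5.7084 + 6.0116 = 11.72


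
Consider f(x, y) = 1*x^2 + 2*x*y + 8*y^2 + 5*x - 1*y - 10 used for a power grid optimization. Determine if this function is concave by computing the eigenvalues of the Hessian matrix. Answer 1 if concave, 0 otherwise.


The Hessian of f(x,y) = 1*x^2 + 2*x*y + 8*y^2 + 5*x - 1*y - 10 is:
H = [[2, 2], [2, 16]]
Trace = 2 + 16 = 18
Determinant = 2*16 - (2)^2 = 28
Discriminant = (18)^2 - 4*28 = 212.0
Eigenvalues: lambda_1 = 1.7199, lambda_2 = 16.2801
The function is not concave.

0


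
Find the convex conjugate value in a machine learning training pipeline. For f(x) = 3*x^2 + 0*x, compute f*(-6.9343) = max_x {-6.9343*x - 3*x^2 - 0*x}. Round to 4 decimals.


f*(y) = sup_x {y*x - a*x^2 - b*x} = sup_x {(y-b)*x - a*x^2}
FOC: (y - b) - 2a*x = 0 => x* = (y - b)/(2a)
x* = (-6.9343 - 0)/(2*3) = -1.1557
f*(-6.9343) = (y-b)^2/(4a) = (-6.9343 - 0)^2/(4*3)
= 48.0845/12 = 4.007


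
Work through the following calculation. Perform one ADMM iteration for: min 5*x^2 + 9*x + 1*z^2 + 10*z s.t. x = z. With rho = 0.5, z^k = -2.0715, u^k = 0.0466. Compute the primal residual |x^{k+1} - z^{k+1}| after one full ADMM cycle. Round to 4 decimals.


ADMM iteration with rho = 0.5, z^k = -2.0715, u^k = 0.0466
Step 1: x-update.
Minimize 5*x^2 + 9*x + (0.5/2)*(x + 2.0715 + 0.0466)^2
FOC: (2*5 + 0.5)*x = -9 + 0.5*(-2.0715 - 0.0466)
x^{k+1} = -0.958
Step 2: z-update.
Minimize 1*z^2 + 10*z + (0.5/2)*(-0.958 - z + 0.0466)^2
FOC: (2*1 + 0.5)*z = -10 + 0.5*(-0.958 + 0.0466)
z^{k+1} = -4.1823
Step 3: u-update.
u^{k+1} = 0.0466 - 0.958 + 4.1823 = 3.2709
Step 4: Primal residual = |-0.958 + 4.1823| = 3.2243


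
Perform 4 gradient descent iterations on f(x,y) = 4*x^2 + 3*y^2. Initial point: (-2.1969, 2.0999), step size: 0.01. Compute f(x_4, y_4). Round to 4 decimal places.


Gradient descent on f(x,y) = 4*x^2 + 3*y^2.
Starting point: (-2.1969, 2.0999), alpha = 0.01
Step 1: grad_x = 2*4*-2.1969 = -17.5752, grad_y = 2*3*2.0999 = 12.5994
  x_1 = -2.1969 - 0.01*-17.5752 = -2.0211
  y_1 = 2.0999 - 0.01*12.5994 = 1.9739
Step 2: grad_x = 2*4*-2.0211 = -16.1692, grad_y = 2*3*1.9739 = 11.8434
  x_2 = -2.0211 - 0.01*-16.1692 = -1.8595
  y_2 = 1.9739 - 0.01*11.8434 = 1.8555
Step 3: grad_x = 2*4*-1.8595 = -14.8756, grad_y = 2*3*1.8555 = 11.1328
  x_3 = -1.8595 - 0.01*-14.8756 = -1.7107
  y_3 = 1.8555 - 0.01*11.1328 = 1.7441
Step 4: grad_x = 2*4*-1.7107 = -13.6856, grad_y = 2*3*1.7441 = 10.4649
  x_4 = -1.7107 - 0.01*-13.6856 = -1.5738
  y_4 = 1.7441 - 0.01*10.4649 = 1.6395
f(-1.5738, 1.6395) = 4*(-1.5738)^2 + 3*1.6395^2 = 17.9718


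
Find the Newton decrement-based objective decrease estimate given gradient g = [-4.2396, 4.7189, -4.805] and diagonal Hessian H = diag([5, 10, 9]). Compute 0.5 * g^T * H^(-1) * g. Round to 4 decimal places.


Step 1: H is diagonal, so H^(-1) * g = [-0.8479, 0.4719, -0.5339].
Step 2: g^T H^(-1) g = sum_i g_i^2 / H_ii
  = (-4.2396)^2/5 + (4.7189)^2/10 + (-4.805)^2/9
  = 3.5948 + 2.2268 + 2.5653 = 8.387
Step 3: Objective decrease = 0.5 * g^T H^(-1) g = 4.1935


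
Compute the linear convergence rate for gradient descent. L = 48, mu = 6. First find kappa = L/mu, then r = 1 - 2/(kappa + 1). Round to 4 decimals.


Step 1: Compute the condition number.
kappa = L/mu = 48/6 = 8.0
Step 2: Compute the convergence rate.
r = 1 - 2/(kappa + 1) = 1 - 2*mu/(L + mu) = (L - mu)/(L + mu) = 42/54 = 0.7778


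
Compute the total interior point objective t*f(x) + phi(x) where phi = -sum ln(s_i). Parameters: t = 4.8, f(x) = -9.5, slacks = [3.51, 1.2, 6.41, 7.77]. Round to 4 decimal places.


Step 1: Compute log-barrier.
ln values: [1.2556, 0.1823, 1.8579, 2.0503]
phi = -(1.2556 + 0.1823 + 1.8579 + 2.0503) = -5.3461
Step 2: Compute augmented objective.
t*f(x) = 4.8*-9.5 = -45.6
Total = -45.6 - 5.3461 = -50.9461


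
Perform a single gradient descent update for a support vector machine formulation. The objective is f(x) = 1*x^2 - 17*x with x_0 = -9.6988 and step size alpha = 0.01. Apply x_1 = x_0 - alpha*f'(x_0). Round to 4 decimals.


We compute the gradient at x_0 and apply the update.
f'(x) = 2*x - 17
f'(-9.6988) = 2*-9.6988 - 17 = -36.3976
x_1 = -9.6988 - 0.01*-36.3976 = -9.3348


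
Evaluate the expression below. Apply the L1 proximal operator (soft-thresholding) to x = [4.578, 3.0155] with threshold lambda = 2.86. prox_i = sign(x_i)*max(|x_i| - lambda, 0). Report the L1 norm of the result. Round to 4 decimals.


Soft-thresholding with lambda = 2.86:
prox(4.578) = sign(4.578)*max(|4.578| - 2.86, 0) = 1.718
prox(3.0155) = sign(3.0155)*max(|3.0155| - 2.86, 0) = 0.1555
prox(x) = [1.718, 0.1555]
||prox(x)||_1 = 1.718 + 0.1555 = 1.8735


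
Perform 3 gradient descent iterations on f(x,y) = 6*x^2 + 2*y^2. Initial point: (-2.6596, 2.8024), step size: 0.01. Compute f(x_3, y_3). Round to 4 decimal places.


Gradient descent on f(x,y) = 6*x^2 + 2*y^2.
Starting point: (-2.6596, 2.8024), alpha = 0.01
Step 1: grad_x = 2*6*-2.6596 = -31.9152, grad_y = 2*2*2.8024 = 11.2096
  x_1 = -2.6596 - 0.01*-31.9152 = -2.3404
  y_1 = 2.8024 - 0.01*11.2096 = 2.6903
Step 2: grad_x = 2*6*-2.3404 = -28.0854, grad_y = 2*2*2.6903 = 10.7612
  x_2 = -2.3404 - 0.01*-28.0854 = -2.0596
  y_2 = 2.6903 - 0.01*10.7612 = 2.5827
Step 3: grad_x = 2*6*-2.0596 = -24.7151, grad_y = 2*2*2.5827 = 10.3308
  x_3 = -2.0596 - 0.01*-24.7151 = -1.8124
  y_3 = 2.5827 - 0.01*10.3308 = 2.4794
f(-1.8124, 2.4794) = 6*(-1.8124)^2 + 2*2.4794^2 = 32.0044


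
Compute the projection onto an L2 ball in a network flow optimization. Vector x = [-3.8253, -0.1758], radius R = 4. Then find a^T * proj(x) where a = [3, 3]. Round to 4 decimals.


Step 1: Compute ||x|| (intermediates to 6 decimals).
||x|| = sqrt((-3.8253)^2 + (-0.1758)^2) = 3.829338
Step 2: Project.
Since ||x|| <= R, proj = x (no scaling needed).
proj(x) = [-3.8253, -0.1758]
Step 3: Dot product.
a^T * proj(x) = 3*(-3.8253) + 3*(-0.1758) = -12.0033


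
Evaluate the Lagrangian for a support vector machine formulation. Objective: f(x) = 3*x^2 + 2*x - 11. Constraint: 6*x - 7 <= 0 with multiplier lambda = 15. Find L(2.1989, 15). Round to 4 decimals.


Step 1: Evaluate f(x).
f(2.1989) = 3*2.1989^2 + 2*2.1989 - 11 = 7.9033
Step 2: Evaluate g(x).
g(2.1989) = 6*2.1989 - 7 = 6.1934
Step 3: Compute Lagrangian.
L = 7.9033 + 15*6.1934 = 100.8043


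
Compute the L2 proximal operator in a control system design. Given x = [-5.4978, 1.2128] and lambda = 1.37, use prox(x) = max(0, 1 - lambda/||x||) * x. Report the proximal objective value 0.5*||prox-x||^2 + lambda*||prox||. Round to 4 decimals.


Step 1: Compute ||x||.
||x|| = 5.63
Step 2: Compute scaling factor.
scale = max(0, 1 - 1.37/5.63) = 0.7567
Step 3: prox(x) = [-4.16, 0.9177]
||prox(x)|| = 4.26
Step 4: Proximal objective.
0.5*||prox-x||^2 = 0.9385
lambda*||prox|| = 5.8362
Total = 6.7746


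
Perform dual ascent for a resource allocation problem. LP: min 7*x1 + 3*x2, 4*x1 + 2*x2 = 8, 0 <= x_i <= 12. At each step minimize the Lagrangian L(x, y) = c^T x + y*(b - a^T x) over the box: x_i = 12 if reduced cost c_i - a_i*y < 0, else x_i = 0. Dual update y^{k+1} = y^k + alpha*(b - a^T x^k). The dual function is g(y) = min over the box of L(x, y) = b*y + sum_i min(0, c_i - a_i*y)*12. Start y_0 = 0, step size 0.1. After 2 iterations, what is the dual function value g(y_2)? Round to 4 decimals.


Dual ascent for LP: min 7*x1 + 3*x2, 4*x1 + 2*x2 = 8, 0 <= x_i <= 12
Step 1: y^k = 0.0, reduced costs: (7.0, 3.0)
  x^k = (0.0, 0.0), subgradient = b - a^T x = 8.0
  y^{k+1} = 0.0 + 0.1*8.0 = 0.8
Step 2: y^k = 0.8, reduced costs: (3.8, 1.4)
  x^k = (0.0, 0.0), subgradient = b - a^T x = 8.0
  y^{k+1} = 0.8 + 0.1*8.0 = 1.6
Dual objective at y_2 = 1.6: reduced costs (0.6, -0.2), box minimizer x = (0.0, 12.0)
g(y_2) = b*y + (c1 - a1*y)*x1 + (c2 - a2*y)*x2 = 8*1.6 + 0.6*0.0 + (-0.2)*12.0 = 12.8 + 0.0 - 2.4 = 10.4


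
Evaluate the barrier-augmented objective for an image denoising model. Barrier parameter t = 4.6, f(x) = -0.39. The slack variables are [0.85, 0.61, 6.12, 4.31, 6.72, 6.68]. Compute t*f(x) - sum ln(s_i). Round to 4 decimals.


Step 1: Compute log-barrier.
ln values: [-0.1625, -0.4943, 1.8116, 1.4609, 1.9051, 1.8991]
phi = -(-0.1625 - 0.4943 + 1.8116 + 1.4609 + 1.9051 + 1.8991) = -6.4199
Step 2: Compute augmented objective.
t*f(x) = 4.6*-0.39 = -1.794
Total = -1.794 - 6.4199 = -8.2139


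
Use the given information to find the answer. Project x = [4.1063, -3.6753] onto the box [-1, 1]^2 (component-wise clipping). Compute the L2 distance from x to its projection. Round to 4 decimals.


Project each component onto [-1, 1].
clip(4.1063) = 1.0, clip(-3.6753) = -1.0
Projection = [1.0, -1.0]
Squared diffs: [9.6491, 7.1572]
Distance = sqrt(16.8063) = 4.0996


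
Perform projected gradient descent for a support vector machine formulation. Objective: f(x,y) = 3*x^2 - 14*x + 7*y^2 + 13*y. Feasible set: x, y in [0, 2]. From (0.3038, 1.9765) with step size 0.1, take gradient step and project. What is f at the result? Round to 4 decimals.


Step 1: Compute gradient at (0.3038, 1.9765).
grad_x = 2*3*0.3038 - 14 = -12.1772
grad_y = 2*7*1.9765 + 13 = 40.671
Step 2: Gradient step.
x_raw = 0.3038 - 0.1*-12.1772 = 1.5215
y_raw = 1.9765 - 0.1*40.671 = -2.0906
Step 3: Project onto [0, 2].
x_proj = clip(1.5215) = 1.5215
y_proj = clip(-2.0906) = 0.0
Step 4: Evaluate f.
f(1.5215, 0.0) = -14.3562


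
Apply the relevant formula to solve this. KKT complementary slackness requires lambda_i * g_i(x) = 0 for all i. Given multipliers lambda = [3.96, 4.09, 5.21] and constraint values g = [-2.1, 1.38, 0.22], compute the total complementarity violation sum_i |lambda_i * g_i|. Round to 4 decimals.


KKT complementary slackness check:
lambda_1 * g_1 = 3.96 * -2.1 = -8.316
lambda_2 * g_2 = 4.09 * 1.38 = 5.6442
lambda_3 * g_3 = 5.21 * 0.22 = 1.1462
Total violation = 8.316 + 5.6442 + 1.1462 = 15.1064
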